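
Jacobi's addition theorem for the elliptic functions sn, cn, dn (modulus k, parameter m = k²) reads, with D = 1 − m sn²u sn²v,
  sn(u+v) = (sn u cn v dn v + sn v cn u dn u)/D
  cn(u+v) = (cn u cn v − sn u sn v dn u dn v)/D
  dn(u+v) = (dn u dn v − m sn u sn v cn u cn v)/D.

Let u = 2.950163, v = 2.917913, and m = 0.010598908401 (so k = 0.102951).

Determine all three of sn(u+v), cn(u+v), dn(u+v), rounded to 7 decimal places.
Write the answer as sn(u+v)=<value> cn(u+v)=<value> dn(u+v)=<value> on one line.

sn(u+v)=-0.4184345 cn(u+v)=0.9082470 dn(u+v)=0.9990717

sn u = 0.1984635476691027, cn u = -0.9801082696552426, dn u = 0.999791244475703
sn v = 0.2299557141458054, cn v = -0.9732010940867733, dn v = 0.999719727543869
m = k² = 0.010598908401
D = 1 − m·sn²u·sn²v = 0.9999779244744684
sn(u+v) = (sn u·cn v·dn v + sn v·cn u·dn u)/D = -0.4184252559768953/0.9999779244744684 = -0.4184344931382318
cn(u+v) = (cn u·cn v − sn u·sn v·dn u·dn v)/D = 0.9082269290199093/0.9999779244744684 = 0.9082469790492843
dn(u+v) = (dn u·dn v − m·sn u·sn v·cn u·cn v)/D = 0.9990496463078241/0.9999779244744684 = 0.999071701340675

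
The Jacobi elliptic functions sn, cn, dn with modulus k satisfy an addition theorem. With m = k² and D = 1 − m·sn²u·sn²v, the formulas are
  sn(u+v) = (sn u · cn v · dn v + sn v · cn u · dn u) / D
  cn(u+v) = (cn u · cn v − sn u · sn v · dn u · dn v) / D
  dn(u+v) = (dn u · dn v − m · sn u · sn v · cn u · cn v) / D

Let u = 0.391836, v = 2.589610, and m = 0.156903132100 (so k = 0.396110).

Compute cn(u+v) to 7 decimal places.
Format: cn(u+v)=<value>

sn u = 0.3804769478678006, cn u = 0.9247904044383262, dn u = 0.9885779067557991
sn v = 0.6285821412763568, cn v = -0.7777432041930229, dn v = 0.9685066541854491
m = k² = 0.1569031321
D = 1 − m·sn²u·sn²v = 0.991025456077479
cn(u+v) = (cn u·cn v − sn u·sn v·dn u·dn v)/D = -0.9482327979887112/0.991025456077479 = -0.9568198194846146

cn(u+v)=-0.9568198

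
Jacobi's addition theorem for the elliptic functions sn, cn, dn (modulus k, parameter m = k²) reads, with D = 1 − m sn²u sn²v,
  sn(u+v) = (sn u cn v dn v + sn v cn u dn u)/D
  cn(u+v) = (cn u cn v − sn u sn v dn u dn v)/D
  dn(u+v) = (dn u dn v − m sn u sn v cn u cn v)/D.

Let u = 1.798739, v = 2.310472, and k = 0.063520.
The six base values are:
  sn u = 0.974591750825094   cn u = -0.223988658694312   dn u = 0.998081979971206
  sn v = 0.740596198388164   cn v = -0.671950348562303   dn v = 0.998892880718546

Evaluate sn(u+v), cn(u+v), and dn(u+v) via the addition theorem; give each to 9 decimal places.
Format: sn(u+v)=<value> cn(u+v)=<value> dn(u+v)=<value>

m = k² = 0.0040347904
D = 1 − m·sn²u·sn²v = 0.9978980160391232
sn(u+v) = (sn u·cn v·dn v + sn v·cn u·dn u)/D = -0.8197192174965442/0.9978980160391232 = -0.8214458835685335
cn(u+v) = (cn u·cn v − sn u·sn v·dn u·dn v)/D = -0.5690877391770723/0.9978980160391232 = -0.5702864721947306
dn(u+v) = (dn u·dn v − m·sn u·sn v·cn u·cn v)/D = 0.9965386670798987/0.9978980160391232 = 0.9986377876923535

sn(u+v)=-0.821445884 cn(u+v)=-0.570286472 dn(u+v)=0.998637788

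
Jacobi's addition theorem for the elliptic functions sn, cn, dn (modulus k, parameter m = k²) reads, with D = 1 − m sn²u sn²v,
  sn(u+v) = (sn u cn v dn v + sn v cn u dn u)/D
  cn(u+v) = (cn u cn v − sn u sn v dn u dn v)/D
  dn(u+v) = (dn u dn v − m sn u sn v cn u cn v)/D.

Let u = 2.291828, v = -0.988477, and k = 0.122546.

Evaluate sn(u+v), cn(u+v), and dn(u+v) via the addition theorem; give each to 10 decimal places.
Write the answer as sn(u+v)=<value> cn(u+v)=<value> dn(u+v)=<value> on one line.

sn u = 0.7580257388423752, cn u = -0.6522246386426008, dn u = 0.9956760951373713
sn v = -0.8340953463414665, cn v = 0.5516202980416049, dn v = 0.9947623253312421
m = k² = 0.015017522116
D = 1 − m·sn²u·sn²v = 0.9939965958475153
sn(u+v) = (sn u·cn v·dn v + sn v·cn u·dn u)/D = 0.9576175460032878/0.9939965958475153 = 0.9634012329657834
cn(u+v) = (cn u·cn v − sn u·sn v·dn u·dn v)/D = 0.2664542515012468/0.9939965958475153 = 0.2680635453022441
dn(u+v) = (dn u·dn v − m·sn u·sn v·cn u·cn v)/D = 0.9870449299602858/0.9939965958475153 = 0.9930063483956881

sn(u+v)=0.9634012330 cn(u+v)=0.2680635453 dn(u+v)=0.9930063484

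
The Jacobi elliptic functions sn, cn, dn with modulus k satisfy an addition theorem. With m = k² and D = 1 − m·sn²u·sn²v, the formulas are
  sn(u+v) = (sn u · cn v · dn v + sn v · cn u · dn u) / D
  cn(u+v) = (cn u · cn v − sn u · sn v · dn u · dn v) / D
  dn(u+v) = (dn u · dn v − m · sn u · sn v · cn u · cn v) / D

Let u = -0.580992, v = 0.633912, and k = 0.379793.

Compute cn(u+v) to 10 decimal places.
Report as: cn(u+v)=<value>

cn(u+v)=0.9986002519

sn u = -0.5451712332824343, cn u = 0.8383247141778116, dn u = 0.9783298926934701
sn v = 0.5877483649304234, cn v = 0.8090437933274155, dn v = 0.974767469509664
m = k² = 0.144242722849
D = 1 − m·sn²u·sn²v = 0.9851904236728461
cn(u+v) = (cn u·cn v − sn u·sn v·dn u·dn v)/D = 0.9838114052525053/0.9851904236728461 = 0.9986002519033835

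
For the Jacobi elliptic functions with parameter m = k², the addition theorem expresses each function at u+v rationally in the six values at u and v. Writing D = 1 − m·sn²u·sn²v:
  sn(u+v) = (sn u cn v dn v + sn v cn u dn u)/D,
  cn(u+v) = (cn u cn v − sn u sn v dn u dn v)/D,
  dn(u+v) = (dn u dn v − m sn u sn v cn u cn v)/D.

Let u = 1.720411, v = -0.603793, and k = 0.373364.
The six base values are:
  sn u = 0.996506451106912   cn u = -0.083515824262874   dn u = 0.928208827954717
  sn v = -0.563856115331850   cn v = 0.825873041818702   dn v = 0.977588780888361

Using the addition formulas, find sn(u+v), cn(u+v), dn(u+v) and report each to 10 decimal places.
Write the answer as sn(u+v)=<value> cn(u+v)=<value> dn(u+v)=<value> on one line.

m = k² = 0.139400676496
D = 1 − m·sn²u·sn²v = 0.9559889529961846
sn(u+v) = (sn u·cn v·dn v + sn v·cn u·dn u)/D = 0.8482538504851348/0.9559889529961846 = 0.8873050758867086
cn(u+v) = (cn u·cn v − sn u·sn v·dn u·dn v)/D = 0.4408857940418176/0.9559889529961846 = 0.4611829380036541
dn(u+v) = (dn u·dn v − m·sn u·sn v·cn u·cn v)/D = 0.9020040293505255/0.9559889529961846 = 0.943529762057957

sn(u+v)=0.8873050759 cn(u+v)=0.4611829380 dn(u+v)=0.9435297621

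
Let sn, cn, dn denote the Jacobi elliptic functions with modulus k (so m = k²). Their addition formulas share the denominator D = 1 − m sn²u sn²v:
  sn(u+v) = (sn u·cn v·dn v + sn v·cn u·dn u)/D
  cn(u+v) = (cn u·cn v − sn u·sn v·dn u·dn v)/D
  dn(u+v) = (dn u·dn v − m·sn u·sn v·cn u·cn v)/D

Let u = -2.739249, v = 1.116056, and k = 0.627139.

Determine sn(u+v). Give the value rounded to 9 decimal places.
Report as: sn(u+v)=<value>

sn u = -0.7008339852991715, cn u = -0.7133244178139991, dn u = 0.8982326447919048
sn v = 0.8651005658748053, cn v = 0.501598455861949, dn v = 0.840031064264398
m = k² = 0.393303325321
D = 1 − m·sn²u·sn²v = 0.8554256934009415
sn(u+v) = (sn u·cn v·dn v + sn v·cn u·dn u)/D = -0.8495991974370982/0.8554256934009415 = -0.9931887760575923

sn(u+v)=-0.993188776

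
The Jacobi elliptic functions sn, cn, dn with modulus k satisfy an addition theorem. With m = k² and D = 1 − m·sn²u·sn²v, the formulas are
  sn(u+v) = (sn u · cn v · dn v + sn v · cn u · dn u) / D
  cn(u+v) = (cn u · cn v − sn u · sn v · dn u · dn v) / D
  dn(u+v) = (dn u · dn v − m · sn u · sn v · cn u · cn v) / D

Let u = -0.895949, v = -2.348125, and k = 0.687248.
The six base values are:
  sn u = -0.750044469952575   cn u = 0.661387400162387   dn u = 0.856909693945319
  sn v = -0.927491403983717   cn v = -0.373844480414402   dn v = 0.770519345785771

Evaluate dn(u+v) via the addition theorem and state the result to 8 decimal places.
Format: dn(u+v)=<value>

m = k² = 0.472309813504
D = 1 − m·sn²u·sn²v = 0.7714291819925144
dn(u+v) = (dn u·dn v − m·sn u·sn v·cn u·cn v)/D = 0.7415056560050291/0.7714291819925144 = 0.9612102747912695

dn(u+v)=0.96121027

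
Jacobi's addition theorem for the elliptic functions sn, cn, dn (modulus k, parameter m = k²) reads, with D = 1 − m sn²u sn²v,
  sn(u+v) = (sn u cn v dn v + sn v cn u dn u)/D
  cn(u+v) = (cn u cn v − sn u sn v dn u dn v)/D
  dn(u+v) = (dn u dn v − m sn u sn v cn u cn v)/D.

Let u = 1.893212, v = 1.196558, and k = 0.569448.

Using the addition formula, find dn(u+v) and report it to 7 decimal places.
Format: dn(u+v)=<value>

sn u = 0.9908058119868937, cn u = -0.1352916957281279, dn u = 0.8256296876929163
sn v = 0.9032059189225695, cn v = 0.4292074883121645, dn v = 0.8575930743971239
m = k² = 0.324271024704
D = 1 − m·sn²u·sn²v = 0.7403078722138568
dn(u+v) = (dn u·dn v − m·sn u·sn v·cn u·cn v)/D = 0.7249051553756157/0.7403078722138568 = 0.979194173915536

dn(u+v)=0.9791942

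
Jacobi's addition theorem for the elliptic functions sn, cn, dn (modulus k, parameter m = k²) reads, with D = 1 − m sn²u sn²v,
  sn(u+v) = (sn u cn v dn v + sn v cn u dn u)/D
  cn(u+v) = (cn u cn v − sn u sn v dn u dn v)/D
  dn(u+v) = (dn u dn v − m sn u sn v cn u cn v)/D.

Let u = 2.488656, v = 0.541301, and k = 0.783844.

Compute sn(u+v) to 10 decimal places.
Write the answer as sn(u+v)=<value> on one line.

sn(u+v)=0.7432782565

sn u = 0.9447798550528707, cn u = -0.3277056995022769, dn u = 0.6719902199696054
sn v = 0.5021562117742064, cn v = 0.8647769301829105, dn v = 0.9192766113820661
m = k² = 0.614411416336
D = 1 − m·sn²u·sn²v = 0.8617076347717485
sn(u+v) = (sn u·cn v·dn v + sn v·cn u·dn u)/D = 0.6404885484203367/0.8617076347717485 = 0.7432782565399819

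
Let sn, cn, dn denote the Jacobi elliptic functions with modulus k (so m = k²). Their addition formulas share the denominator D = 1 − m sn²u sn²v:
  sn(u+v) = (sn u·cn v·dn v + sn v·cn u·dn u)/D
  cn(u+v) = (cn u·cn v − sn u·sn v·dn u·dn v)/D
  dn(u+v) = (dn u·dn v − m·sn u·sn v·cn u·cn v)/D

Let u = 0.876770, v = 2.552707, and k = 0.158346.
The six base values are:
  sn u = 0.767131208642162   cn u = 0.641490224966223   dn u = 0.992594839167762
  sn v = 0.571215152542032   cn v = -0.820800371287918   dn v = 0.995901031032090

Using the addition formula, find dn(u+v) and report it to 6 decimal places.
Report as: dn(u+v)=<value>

dn(u+v)=0.999122

m = k² = 0.025073455716
D = 1 − m·sn²u·sn²v = 0.995185480663366
dn(u+v) = (dn u·dn v − m·sn u·sn v·cn u·cn v)/D = 0.9943113274734571/0.995185480663366 = 0.9991216178221107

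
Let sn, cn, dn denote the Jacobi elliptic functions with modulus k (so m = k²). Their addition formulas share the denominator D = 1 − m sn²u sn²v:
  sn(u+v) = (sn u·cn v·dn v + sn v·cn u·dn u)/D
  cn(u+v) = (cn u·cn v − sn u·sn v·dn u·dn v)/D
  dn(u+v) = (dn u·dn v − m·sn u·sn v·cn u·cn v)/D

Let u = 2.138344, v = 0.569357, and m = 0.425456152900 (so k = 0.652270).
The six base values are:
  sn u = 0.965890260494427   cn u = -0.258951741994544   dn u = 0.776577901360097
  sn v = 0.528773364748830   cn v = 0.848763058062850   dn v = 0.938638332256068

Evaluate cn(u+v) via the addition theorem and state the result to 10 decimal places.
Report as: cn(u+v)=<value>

cn(u+v)=-0.6659905183

m = k² = 0.4254561529
D = 1 − m·sn²u·sn²v = 0.8890187724316734
cn(u+v) = (cn u·cn v − sn u·sn v·dn u·dn v)/D = -0.5920780730504088/0.8890187724316734 = -0.6659905183227316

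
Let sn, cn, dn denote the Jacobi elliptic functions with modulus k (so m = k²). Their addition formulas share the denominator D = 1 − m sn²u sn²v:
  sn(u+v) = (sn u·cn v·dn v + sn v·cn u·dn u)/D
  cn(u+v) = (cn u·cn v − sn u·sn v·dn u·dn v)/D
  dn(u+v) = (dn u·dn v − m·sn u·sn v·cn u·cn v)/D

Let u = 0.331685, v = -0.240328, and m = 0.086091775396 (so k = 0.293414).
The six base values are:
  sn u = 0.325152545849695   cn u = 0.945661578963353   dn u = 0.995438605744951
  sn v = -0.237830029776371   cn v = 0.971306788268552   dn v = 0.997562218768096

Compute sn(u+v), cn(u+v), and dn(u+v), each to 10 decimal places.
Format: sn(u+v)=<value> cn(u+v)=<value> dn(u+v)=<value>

m = k² = 0.086091775396
D = 1 − m·sn²u·sn²v = 0.9994851634611218
sn(u+v) = (sn u·cn v·dn v + sn v·cn u·dn u)/D = 0.09117213467338413/0.9994851634611218 = 0.09121909759787101
cn(u+v) = (cn u·cn v − sn u·sn v·dn u·dn v)/D = 0.9953181570924965/0.9994851634611218 = 0.9958308471991767
dn(u+v) = (dn u·dn v − m·sn u·sn v·cn u·cn v)/D = 0.999127102179111/0.9994851634611218 = 0.9996417542800027

sn(u+v)=0.0912190976 cn(u+v)=0.9958308472 dn(u+v)=0.9996417543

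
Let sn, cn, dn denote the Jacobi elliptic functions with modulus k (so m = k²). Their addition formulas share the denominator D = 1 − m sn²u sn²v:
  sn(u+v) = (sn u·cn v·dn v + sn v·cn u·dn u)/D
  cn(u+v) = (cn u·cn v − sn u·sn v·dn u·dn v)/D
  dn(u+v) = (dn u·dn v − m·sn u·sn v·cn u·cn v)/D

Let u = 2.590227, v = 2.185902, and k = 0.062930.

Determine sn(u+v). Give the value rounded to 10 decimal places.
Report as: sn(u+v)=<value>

sn u = 0.5264138188303172, cn u = -0.8502284936089133, dn u = 0.9994511429718844
sn v = 0.8182293338806639, cn v = -0.5748919526112755, dn v = 0.9986734497362047
m = k² = 0.0039601849
D = 1 − m·sn²u·sn²v = 0.9992652829531722
sn(u+v) = (sn u·cn v·dn v + sn v·cn u·dn u)/D = -0.9975296769407228/0.9992652829531722 = -0.9982631178706418

sn(u+v)=-0.9982631179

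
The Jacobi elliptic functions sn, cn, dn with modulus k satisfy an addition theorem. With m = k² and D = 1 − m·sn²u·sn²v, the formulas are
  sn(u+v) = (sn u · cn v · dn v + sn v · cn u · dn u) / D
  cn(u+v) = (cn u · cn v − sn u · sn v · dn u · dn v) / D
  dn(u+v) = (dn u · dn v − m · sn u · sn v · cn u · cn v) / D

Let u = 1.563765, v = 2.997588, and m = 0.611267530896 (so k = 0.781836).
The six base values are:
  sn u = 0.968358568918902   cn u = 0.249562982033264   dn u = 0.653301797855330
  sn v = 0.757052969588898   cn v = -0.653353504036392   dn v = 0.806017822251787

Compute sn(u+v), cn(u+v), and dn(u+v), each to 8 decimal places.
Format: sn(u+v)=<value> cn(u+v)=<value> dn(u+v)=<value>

sn(u+v)=-0.57562316 cn(u+v)=-0.81771510 dn(u+v)=0.89300693

m = k² = 0.611267530896
D = 1 − m·sn²u·sn²v = 0.6714841996807388
sn(u+v) = (sn u·cn v·dn v + sn v·cn u·dn u)/D = -0.3865218555059111/0.6714841996807388 = -0.5756231579085334
cn(u+v) = (cn u·cn v − sn u·sn v·dn u·dn v)/D = -0.5490827675652824/0.6714841996807388 = -0.8177150971331076
dn(u+v) = (dn u·dn v − m·sn u·sn v·cn u·cn v)/D = 0.5996400454197136/0.6714841996807388 = 0.8930069325604624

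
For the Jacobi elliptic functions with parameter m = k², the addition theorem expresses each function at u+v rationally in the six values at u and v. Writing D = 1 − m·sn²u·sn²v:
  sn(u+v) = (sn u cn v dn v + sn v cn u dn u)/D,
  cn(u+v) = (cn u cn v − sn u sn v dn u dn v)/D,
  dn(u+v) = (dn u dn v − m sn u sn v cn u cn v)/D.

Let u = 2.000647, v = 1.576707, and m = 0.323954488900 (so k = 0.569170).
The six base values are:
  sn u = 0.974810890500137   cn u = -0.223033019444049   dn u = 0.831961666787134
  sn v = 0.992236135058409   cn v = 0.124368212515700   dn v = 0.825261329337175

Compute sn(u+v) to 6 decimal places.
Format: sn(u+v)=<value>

sn(u+v)=-0.120621

m = k² = 0.3239544889
D = 1 − m·sn²u·sn²v = 0.6969217121888884
sn(u+v) = (sn u·cn v·dn v + sn v·cn u·dn u)/D = -0.0840633392634843/0.6969217121888884 = -0.1206209216806556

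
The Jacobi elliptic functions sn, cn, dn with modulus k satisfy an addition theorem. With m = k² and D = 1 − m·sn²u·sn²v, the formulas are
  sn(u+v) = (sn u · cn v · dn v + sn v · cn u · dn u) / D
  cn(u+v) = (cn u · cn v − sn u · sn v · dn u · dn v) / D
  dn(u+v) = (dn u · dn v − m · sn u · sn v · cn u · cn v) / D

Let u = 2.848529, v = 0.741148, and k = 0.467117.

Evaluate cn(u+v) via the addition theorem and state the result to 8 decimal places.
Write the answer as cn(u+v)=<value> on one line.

sn u = 0.4664317162276661, cn u = -0.8845572079277371, dn u = 0.9759759714980711
sn v = 0.6653272646343036, cn v = 0.7465518273597858, dn v = 0.9504800175024343
m = k² = 0.218198291689
D = 1 − m·sn²u·sn²v = 0.9789865125322852
cn(u+v) = (cn u·cn v − sn u·sn v·dn u·dn v)/D = -0.9482438340369322/0.9789865125322852 = -0.9685974442938619

cn(u+v)=-0.96859744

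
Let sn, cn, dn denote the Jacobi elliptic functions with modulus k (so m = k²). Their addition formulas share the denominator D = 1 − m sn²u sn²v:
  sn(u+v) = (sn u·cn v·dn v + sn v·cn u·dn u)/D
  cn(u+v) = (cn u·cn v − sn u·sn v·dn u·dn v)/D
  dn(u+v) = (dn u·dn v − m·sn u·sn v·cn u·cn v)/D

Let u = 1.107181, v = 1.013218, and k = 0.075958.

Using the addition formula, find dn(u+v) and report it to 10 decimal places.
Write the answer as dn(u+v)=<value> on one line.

sn u = 0.8939850220894144, cn u = 0.4480968425237889, dn u = 0.9976917701819283
sn v = 0.8481081023986143, cn v = 0.5298232220711183, dn v = 0.9979228361495027
m = k² = 0.005769617764
D = 1 − m·sn²u·sn²v = 0.9966832712754472
dn(u+v) = (dn u·dn v − m·sn u·sn v·cn u·cn v)/D = 0.9945808414327743/0.9966832712754472 = 0.9978905737627336

dn(u+v)=0.9978905738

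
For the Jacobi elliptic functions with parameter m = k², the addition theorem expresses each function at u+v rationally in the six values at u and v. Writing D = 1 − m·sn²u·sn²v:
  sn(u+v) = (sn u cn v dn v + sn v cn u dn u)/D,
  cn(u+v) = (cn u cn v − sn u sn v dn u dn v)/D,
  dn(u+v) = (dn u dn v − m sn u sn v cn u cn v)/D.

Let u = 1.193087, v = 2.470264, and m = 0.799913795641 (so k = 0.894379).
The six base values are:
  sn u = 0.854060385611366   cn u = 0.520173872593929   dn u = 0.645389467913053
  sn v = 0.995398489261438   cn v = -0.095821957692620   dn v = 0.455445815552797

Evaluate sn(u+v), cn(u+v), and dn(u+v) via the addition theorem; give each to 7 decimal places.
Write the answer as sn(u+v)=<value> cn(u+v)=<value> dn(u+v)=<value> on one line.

sn(u+v)=0.7037400 cn(u+v)=-0.7104576 dn(u+v)=0.7770732

m = k² = 0.799913795641
D = 1 − m·sn²u·sn²v = 0.4218849202533974
sn(u+v) = (sn u·cn v·dn v + sn v·cn u·dn u)/D = 0.2968972884909307/0.4218849202533974 = 0.7037399874653136
cn(u+v) = (cn u·cn v − sn u·sn v·dn u·dn v)/D = -0.2997313564242963/0.4218849202533974 = -0.7104576201592325
dn(u+v) = (dn u·dn v − m·sn u·sn v·cn u·cn v)/D = 0.3278354537697709/0.4218849202533974 = 0.7770731733498855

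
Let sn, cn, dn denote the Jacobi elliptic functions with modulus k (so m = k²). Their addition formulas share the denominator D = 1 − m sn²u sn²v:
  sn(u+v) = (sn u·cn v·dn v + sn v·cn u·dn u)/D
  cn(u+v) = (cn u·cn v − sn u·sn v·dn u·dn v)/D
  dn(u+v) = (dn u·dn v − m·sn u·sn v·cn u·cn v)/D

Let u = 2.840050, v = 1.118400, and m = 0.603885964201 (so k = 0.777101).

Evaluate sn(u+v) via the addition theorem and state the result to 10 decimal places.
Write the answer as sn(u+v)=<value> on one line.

sn u = 0.8253625755869905, cn u = -0.5646030630632545, dn u = 0.7672149383452446
sn v = 0.8465734200694513, cn v = 0.5322719647247188, dn v = 0.7531288391509595
m = k² = 0.603885964201
D = 1 − m·sn²u·sn²v = 0.7051685972401733
sn(u+v) = (sn u·cn v·dn v + sn v·cn u·dn u)/D = -0.03584924728826186/0.7051685972401733 = -0.0508378385375717

sn(u+v)=-0.0508378385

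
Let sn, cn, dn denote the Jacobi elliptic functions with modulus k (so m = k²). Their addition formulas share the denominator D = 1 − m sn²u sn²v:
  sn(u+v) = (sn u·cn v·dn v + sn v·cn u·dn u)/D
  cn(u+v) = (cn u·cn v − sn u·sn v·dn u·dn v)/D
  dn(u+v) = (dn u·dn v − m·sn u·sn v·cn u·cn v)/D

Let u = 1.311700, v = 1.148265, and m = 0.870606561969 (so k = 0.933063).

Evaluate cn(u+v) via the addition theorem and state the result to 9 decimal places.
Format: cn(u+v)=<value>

sn u = 0.8814870083281366, cn u = 0.4722082741214004, dn u = 0.5687898194632254
sn v = 0.8310608315159809, cn v = 0.556181530006136, dn v = 0.6314309453072725
m = k² = 0.870606561969
D = 1 − m·sn²u·sn²v = 0.5327821825004991
cn(u+v) = (cn u·cn v − sn u·sn v·dn u·dn v)/D = -0.0004698470985344882/0.5327821825004991 = -0.0008818746459000589

cn(u+v)=-0.000881875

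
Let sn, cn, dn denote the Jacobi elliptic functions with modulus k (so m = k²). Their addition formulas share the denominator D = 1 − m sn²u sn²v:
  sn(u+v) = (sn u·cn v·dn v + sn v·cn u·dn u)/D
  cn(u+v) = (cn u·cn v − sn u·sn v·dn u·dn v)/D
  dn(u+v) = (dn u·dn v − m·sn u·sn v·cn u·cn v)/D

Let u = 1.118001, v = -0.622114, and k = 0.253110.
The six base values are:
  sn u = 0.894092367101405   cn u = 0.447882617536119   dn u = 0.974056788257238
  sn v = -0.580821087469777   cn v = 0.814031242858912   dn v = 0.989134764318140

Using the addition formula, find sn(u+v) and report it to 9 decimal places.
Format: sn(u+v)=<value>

sn(u+v)=0.474722155

m = k² = 0.0640646721
D = 1 − m·sn²u·sn²v = 0.9827230079469225
sn(u+v) = (sn u·cn v·dn v + sn v·cn u·dn u)/D = 0.4665203840795275/0.9827230079469225 = 0.4747221549785111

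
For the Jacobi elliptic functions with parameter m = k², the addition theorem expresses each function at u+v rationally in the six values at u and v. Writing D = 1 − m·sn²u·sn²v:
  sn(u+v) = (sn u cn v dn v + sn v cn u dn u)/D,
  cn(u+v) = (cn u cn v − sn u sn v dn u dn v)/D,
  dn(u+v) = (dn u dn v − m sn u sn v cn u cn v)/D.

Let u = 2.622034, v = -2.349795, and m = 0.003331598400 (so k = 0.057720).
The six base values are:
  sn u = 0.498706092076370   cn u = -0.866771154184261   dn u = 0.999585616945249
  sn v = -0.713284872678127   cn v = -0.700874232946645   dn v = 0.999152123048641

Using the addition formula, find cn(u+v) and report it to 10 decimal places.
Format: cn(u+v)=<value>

cn(u+v)=0.9631742375

m = k² = 0.0033315984
D = 1 − m·sn²u·sn²v = 0.9995784316295546
cn(u+v) = (cn u·cn v − sn u·sn v·dn u·dn v)/D = 0.9627681936876212/0.9995784316295546 = 0.9631742374813713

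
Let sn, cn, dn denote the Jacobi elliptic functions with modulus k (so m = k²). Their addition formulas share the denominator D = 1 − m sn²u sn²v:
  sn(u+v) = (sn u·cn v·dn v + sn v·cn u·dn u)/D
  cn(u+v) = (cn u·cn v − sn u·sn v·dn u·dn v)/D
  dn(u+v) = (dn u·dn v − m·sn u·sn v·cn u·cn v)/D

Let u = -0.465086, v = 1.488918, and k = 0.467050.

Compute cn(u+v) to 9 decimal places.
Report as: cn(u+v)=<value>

sn u = -0.4453726006174908, cn u = 0.8953453225539367, dn u = 0.9781264285641518
sn v = 0.9873356329519618, cn v = 0.1586453526055807, dn v = 0.8873299345512138
m = k² = 0.2181357025
D = 1 − m·sn²u·sn²v = 0.9578203116924703
cn(u+v) = (cn u·cn v − sn u·sn v·dn u·dn v)/D = 0.5236951569650485/0.9578203116924703 = 0.5467572054717426

cn(u+v)=0.546757205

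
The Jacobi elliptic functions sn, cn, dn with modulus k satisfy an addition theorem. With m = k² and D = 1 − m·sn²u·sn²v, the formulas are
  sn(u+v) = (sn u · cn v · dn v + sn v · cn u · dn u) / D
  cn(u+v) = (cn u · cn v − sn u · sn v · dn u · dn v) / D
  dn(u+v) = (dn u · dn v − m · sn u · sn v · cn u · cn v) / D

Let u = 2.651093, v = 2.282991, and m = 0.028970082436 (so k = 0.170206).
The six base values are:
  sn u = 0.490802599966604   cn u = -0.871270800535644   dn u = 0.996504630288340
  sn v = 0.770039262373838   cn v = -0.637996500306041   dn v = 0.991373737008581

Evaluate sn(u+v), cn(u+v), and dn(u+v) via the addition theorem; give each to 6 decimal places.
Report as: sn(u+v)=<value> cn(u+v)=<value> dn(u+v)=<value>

sn(u+v)=-0.983065 cn(u+v)=0.183259 dn(u+v)=0.985902

m = k² = 0.028970082436
D = 1 − m·sn²u·sn²v = 0.9958620124560506
sn(u+v) = (sn u·cn v·dn v + sn v·cn u·dn u)/D = -0.9789968330024001/0.9958620124560506 = -0.9830647426624331
cn(u+v) = (cn u·cn v − sn u·sn v·dn u·dn v)/D = 0.182500270751267/0.9958620124560506 = 0.1832585925244549
dn(u+v) = (dn u·dn v − m·sn u·sn v·cn u·cn v)/D = 0.9818223936719011/0.9958620124560506 = 0.9859020440497332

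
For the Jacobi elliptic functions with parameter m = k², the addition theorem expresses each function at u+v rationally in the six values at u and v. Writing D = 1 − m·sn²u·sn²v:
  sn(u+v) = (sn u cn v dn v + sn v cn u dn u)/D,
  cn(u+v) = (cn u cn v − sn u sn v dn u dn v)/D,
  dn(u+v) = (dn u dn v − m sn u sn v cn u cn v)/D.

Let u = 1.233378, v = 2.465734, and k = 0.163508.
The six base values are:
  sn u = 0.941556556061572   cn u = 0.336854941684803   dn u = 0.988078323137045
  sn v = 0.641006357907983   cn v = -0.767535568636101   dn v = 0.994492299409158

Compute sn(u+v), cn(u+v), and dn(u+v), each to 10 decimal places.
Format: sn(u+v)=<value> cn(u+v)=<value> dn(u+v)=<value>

m = k² = 0.026734866064
D = 1 − m·sn²u·sn²v = 0.9902614228207436
sn(u+v) = (sn u·cn v·dn v + sn v·cn u·dn u)/D = -0.5053458943893239/0.9902614228207436 = -0.5103156426611615
cn(u+v) = (cn u·cn v − sn u·sn v·dn u·dn v)/D = -0.8516121256480663/0.9902614228207436 = -0.8599871771458722
dn(u+v) = (dn u·dn v − m·sn u·sn v·cn u·cn v)/D = 0.9868081288658813/0.9902614228207436 = 0.9965127451445844

sn(u+v)=-0.5103156427 cn(u+v)=-0.8599871771 dn(u+v)=0.9965127451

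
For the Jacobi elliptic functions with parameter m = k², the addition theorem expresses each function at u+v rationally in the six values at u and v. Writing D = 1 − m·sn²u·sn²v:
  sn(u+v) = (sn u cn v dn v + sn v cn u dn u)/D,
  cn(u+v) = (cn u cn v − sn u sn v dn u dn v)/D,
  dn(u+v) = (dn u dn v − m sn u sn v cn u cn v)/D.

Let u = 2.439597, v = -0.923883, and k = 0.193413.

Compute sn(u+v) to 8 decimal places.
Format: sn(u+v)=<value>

sn(u+v)=0.99763637

sn u = 0.6667324390248014, cn u = -0.7452971586904377, dn u = 0.9916504827169319
sn v = -0.7954458520202856, cn v = 0.6060246665802655, dn v = 0.9880942820645875
m = k² = 0.037408588569
D = 1 − m·sn²u·sn²v = 0.9894780620375155
sn(u+v) = (sn u·cn v·dn v + sn v·cn u·dn u)/D = 0.9871392997466209/0.9894780620375155 = 0.9976363677168561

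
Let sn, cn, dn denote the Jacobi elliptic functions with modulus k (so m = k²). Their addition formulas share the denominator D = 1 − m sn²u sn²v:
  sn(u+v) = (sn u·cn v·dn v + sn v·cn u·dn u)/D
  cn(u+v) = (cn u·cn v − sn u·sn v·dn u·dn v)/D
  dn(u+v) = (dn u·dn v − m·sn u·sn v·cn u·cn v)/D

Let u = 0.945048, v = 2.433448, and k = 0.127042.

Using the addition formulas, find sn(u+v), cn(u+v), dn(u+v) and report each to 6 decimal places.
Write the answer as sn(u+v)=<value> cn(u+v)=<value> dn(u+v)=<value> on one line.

sn(u+v)=-0.222210 cn(u+v)=-0.974999 dn(u+v)=0.999601

sn u = 0.8094123611798221, cn u = 0.587240691343256, dn u = 0.9946990105830134
sn v = 0.6594065685603974, cn v = -0.7517865237814534, dn v = 0.9964849205314109
m = k² = 0.016139669764
D = 1 − m·sn²u·sn²v = 0.995402297699976
sn(u+v) = (sn u·cn v·dn v + sn v·cn u·dn u)/D = -0.2211886957032298/0.995402297699976 = -0.2222103527531722
cn(u+v) = (cn u·cn v − sn u·sn v·dn u·dn v)/D = -0.9705159942831935/0.995402297699976 = -0.9749987482706379
dn(u+v) = (dn u·dn v − m·sn u·sn v·cn u·cn v)/D = 0.9950055828867582/0.995402297699976 = 0.9996014527853367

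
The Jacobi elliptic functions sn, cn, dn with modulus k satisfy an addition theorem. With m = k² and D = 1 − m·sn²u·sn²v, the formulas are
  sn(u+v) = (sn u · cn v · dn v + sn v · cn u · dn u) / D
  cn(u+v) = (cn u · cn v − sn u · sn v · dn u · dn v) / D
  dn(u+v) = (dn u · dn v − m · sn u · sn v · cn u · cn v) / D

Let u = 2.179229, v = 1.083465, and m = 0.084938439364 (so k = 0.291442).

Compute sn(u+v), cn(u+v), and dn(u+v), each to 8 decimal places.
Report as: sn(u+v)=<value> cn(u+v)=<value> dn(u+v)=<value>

sn u = 0.8520548923524908, cn u = -0.5234524433204848, dn u = 0.9686768821468885
sn v = 0.8768425491352598, cn v = 0.4807776450980012, dn v = 0.9667961720616256
m = k² = 0.084938439364
D = 1 − m·sn²u·sn²v = 0.9525886132932544
sn(u+v) = (sn u·cn v·dn v + sn v·cn u·dn u)/D = -0.0485614901994797/0.9525886132932544 = -0.05097844916662892
cn(u+v) = (cn u·cn v − sn u·sn v·dn u·dn v)/D = -0.9513500133208447/0.9525886132932544 = -0.9986997535398542
dn(u+v) = (dn u·dn v − m·sn u·sn v·cn u·cn v)/D = 0.9524834711381097/0.9525886132932544 = 0.9998896248037426

sn(u+v)=-0.05097845 cn(u+v)=-0.99869975 dn(u+v)=0.99988962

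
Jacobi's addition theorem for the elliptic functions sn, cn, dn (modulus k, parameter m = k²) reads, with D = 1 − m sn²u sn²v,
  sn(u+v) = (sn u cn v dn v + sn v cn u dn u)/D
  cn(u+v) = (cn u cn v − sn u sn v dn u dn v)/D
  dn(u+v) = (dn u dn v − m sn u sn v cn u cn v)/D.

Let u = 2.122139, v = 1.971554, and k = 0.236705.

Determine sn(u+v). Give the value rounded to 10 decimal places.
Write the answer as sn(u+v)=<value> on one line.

sn(u+v)=-0.7837965544

sn u = 0.8703577699913459, cn u = -0.4924198942119332, dn u = 0.97854819445188
sn v = 0.9331323105986799, cn v = -0.3595331569087458, dn v = 0.9753016527972659
m = k² = 0.056029257025
D = 1 − m·sn²u·sn²v = 0.9630429804060842
sn(u+v) = (sn u·cn v·dn v + sn v·cn u·dn u)/D = -0.7548297697442729/0.9630429804060842 = -0.7837965543614528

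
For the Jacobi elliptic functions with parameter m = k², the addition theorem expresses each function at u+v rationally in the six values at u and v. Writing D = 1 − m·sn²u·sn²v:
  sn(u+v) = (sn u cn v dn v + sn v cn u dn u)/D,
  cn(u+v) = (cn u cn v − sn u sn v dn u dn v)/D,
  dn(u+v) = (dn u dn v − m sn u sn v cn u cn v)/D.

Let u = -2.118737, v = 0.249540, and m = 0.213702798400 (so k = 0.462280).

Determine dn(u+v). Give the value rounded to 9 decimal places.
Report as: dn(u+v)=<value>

sn u = -0.9195909350996054, cn u = -0.3928772226569432, dn u = 0.9051424006045284
sn v = 0.2464288613600358, cn v = 0.9691608825622278, dn v = 0.993490025567426
m = k² = 0.2137027984
D = 1 − m·sn²u·sn²v = 0.9890255512929725
dn(u+v) = (dn u·dn v − m·sn u·sn v·cn u·cn v)/D = 0.8808104446727528/0.9890255512929725 = 0.8905841143550356

dn(u+v)=0.890584114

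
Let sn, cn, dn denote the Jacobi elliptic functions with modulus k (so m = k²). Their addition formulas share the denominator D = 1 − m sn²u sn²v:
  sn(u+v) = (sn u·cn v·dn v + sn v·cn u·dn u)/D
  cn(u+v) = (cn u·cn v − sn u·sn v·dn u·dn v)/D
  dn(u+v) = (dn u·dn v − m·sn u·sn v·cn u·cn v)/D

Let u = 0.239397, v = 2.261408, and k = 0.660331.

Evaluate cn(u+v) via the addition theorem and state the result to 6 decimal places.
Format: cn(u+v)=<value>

cn(u+v)=-0.515355

sn u = 0.236160291880926, cn u = 0.9717141125550847, dn u = 0.9877659038506671
sn v = 0.9396758915648852, cn v = -0.3420661029855752, dn v = 0.7842087239000363
m = k² = 0.436037029561
D = 1 − m·sn²u·sn²v = 0.9785269717430142
cn(u+v) = (cn u·cn v − sn u·sn v·dn u·dn v)/D = -0.5042883955788723/0.9785269717430142 = -0.5153546198942293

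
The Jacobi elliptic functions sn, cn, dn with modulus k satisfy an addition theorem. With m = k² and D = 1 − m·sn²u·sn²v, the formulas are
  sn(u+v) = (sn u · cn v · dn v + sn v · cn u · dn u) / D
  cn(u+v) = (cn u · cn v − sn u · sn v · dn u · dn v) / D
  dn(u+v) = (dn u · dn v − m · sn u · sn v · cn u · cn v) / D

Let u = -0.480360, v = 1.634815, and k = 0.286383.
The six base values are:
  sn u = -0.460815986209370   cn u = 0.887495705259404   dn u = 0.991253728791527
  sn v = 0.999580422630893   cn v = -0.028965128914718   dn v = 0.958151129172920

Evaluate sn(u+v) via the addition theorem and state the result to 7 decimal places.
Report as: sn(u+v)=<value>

m = k² = 0.082015222689
D = 1 − m·sn²u·sn²v = 0.9825985665339103
sn(u+v) = (sn u·cn v·dn v + sn v·cn u·dn u)/D = 0.8921533235786539/0.9825985665339103 = 0.9079530074277438

sn(u+v)=0.9079530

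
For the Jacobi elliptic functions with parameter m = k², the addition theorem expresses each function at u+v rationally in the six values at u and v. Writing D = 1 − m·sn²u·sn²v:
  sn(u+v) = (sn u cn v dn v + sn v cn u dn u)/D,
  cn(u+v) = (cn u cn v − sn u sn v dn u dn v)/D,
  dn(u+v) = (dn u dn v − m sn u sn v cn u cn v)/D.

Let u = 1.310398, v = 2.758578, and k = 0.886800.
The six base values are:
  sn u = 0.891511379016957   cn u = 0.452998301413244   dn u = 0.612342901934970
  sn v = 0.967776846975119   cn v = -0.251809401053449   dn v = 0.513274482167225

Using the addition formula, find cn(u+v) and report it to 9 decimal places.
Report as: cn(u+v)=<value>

m = k² = 0.78641424
D = 1 − m·sn²u·sn²v = 0.4145961070819116
cn(u+v) = (cn u·cn v − sn u·sn v·dn u·dn v)/D = -0.3852422524410206/0.4145961070819116 = -0.9291989139804162

cn(u+v)=-0.929198914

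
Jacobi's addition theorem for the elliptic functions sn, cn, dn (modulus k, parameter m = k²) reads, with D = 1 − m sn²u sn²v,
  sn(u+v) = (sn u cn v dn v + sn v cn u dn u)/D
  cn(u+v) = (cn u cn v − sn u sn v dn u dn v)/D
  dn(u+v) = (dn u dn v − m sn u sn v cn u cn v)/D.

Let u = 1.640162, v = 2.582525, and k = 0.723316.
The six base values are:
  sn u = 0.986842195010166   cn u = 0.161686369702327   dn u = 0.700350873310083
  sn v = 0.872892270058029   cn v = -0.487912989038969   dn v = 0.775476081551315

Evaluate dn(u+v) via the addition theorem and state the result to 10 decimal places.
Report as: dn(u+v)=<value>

dn(u+v)=0.9458537646

m = k² = 0.523186035856
D = 1 − m·sn²u·sn²v = 0.6117845097127002
dn(u+v) = (dn u·dn v − m·sn u·sn v·cn u·cn v)/D = 0.5786586816116017/0.6117845097127002 = 0.9458537645605726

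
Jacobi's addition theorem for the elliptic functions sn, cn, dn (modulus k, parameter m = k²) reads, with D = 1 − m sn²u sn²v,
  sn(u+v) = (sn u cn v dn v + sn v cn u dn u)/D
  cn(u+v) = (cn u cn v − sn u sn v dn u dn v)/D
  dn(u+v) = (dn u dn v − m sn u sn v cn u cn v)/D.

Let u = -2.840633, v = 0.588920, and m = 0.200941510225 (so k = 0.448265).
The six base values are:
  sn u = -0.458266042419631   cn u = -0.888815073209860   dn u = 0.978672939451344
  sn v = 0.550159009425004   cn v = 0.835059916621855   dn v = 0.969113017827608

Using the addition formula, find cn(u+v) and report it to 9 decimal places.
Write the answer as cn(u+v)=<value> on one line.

cn(u+v)=-0.509601704

m = k² = 0.200941510225
D = 1 − m·sn²u·sn²v = 0.987227336372219
cn(u+v) = (cn u·cn v − sn u·sn v·dn u·dn v)/D = -0.503092733128526/0.987227336372219 = -0.5096017042814569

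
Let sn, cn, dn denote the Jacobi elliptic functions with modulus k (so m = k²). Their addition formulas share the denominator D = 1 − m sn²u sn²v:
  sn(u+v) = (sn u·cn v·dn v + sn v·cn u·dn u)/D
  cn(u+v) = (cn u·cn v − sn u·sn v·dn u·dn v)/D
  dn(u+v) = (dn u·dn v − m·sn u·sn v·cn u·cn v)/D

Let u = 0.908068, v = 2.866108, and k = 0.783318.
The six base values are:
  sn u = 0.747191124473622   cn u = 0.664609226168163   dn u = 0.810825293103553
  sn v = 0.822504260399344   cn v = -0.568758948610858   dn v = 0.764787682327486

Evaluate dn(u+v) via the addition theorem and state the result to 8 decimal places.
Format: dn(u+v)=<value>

dn(u+v)=0.99270871

m = k² = 0.613587089124
D = 1 − m·sn²u·sn²v = 0.7682520324209738
dn(u+v) = (dn u·dn v − m·sn u·sn v·cn u·cn v)/D = 0.762650485768094/0.7682520324209738 = 0.992708712223998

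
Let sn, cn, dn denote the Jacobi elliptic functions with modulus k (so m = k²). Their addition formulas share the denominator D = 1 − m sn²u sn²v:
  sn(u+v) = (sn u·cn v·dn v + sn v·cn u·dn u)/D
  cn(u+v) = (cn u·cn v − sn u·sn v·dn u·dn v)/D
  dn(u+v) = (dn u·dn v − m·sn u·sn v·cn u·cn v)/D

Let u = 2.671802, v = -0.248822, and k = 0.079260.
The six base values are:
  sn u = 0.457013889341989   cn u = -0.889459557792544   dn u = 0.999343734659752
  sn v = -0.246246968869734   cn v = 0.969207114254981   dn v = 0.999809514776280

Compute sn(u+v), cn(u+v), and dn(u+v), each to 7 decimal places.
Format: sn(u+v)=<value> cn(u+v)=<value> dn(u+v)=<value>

sn(u+v)=0.6617924 cn(u+v)=-0.7496872 dn(u+v)=0.9986234

m = k² = 0.0062821476
D = 1 − m·sn²u·sn²v = 0.9999204374450505
sn(u+v) = (sn u·cn v·dn v + sn v·cn u·dn u)/D = 0.6617397195202947/0.9999204374450505 = 0.6617923734123694
cn(u+v) = (cn u·cn v − sn u·sn v·dn u·dn v)/D = -0.7496275240607851/0.9999204374450505 = -0.7496871710875297
dn(u+v) = (dn u·dn v − m·sn u·sn v·cn u·cn v)/D = 0.9985439059957726/0.9999204374450505 = 0.9986233590216486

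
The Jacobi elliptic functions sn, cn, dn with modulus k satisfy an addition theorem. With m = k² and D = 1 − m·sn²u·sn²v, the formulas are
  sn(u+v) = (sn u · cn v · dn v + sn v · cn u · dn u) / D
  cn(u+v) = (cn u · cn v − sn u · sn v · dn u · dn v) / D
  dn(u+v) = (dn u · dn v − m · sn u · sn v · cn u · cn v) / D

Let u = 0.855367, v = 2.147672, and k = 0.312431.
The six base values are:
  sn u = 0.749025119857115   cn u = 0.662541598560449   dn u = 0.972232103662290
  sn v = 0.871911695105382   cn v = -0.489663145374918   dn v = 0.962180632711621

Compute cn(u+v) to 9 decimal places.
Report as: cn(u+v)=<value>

m = k² = 0.097613129761
D = 1 − m·sn²u·sn²v = 0.9583662040657685
cn(u+v) = (cn u·cn v − sn u·sn v·dn u·dn v)/D = -0.9353578333926428/0.9583662040657685 = -0.9759920888533891

cn(u+v)=-0.975992089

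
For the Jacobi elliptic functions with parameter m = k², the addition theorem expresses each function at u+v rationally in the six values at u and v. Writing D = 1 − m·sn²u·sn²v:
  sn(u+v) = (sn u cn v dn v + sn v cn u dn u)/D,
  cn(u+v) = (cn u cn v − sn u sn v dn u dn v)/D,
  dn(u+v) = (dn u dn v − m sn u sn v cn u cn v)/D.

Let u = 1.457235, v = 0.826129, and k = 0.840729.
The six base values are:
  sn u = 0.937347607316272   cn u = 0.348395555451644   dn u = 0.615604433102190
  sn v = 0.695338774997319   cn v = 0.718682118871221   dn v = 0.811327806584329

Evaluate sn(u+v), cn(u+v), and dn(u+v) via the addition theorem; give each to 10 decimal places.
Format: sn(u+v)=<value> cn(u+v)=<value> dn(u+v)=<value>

sn(u+v)=0.9942164980 cn(u+v)=-0.1073943902 dn(u+v)=0.5489325610

m = k² = 0.706825251441
D = 1 − m·sn²u·sn²v = 0.6997339001928054
sn(u+v) = (sn u·cn v·dn v + sn v·cn u·dn u)/D = 0.6956869878006463/0.6997339001928054 = 0.9942164980272586
cn(u+v) = (cn u·cn v − sn u·sn v·dn u·dn v)/D = -0.07514749552645369/0.6997339001928054 = -0.1073943902185495
dn(u+v) = (dn u·dn v − m·sn u·sn v·cn u·cn v)/D = 0.3841067218395632/0.6997339001928054 = 0.548932560983148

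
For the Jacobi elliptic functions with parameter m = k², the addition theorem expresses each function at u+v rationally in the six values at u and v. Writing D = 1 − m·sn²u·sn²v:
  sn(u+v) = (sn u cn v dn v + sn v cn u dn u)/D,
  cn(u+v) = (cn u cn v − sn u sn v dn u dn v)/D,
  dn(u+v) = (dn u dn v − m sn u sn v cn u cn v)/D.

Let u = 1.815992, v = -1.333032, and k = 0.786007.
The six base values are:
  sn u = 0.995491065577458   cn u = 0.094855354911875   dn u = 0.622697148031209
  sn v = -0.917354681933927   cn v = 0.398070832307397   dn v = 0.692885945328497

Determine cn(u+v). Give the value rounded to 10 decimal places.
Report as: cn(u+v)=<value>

cn(u+v)=0.8906814798

m = k² = 0.617807004049
D = 1 − m·sn²u·sn²v = 0.484768835003344
cn(u+v) = (cn u·cn v − sn u·sn v·dn u·dn v)/D = 0.4317746233276608/0.484768835003344 = 0.8906814798122952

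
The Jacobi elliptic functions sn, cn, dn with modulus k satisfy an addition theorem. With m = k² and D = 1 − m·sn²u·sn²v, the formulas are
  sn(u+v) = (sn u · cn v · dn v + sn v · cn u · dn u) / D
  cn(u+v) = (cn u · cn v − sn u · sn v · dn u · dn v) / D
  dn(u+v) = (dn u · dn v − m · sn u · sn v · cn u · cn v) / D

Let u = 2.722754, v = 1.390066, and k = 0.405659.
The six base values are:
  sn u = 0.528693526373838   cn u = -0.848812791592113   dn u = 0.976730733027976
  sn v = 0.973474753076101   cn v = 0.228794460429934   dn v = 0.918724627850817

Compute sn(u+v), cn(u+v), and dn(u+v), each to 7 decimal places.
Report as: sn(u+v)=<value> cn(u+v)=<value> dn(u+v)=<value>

sn(u+v)=-0.7276576 cn(u+v)=-0.6859405 dn(u+v)=0.9554414

m = k² = 0.164559224281
D = 1 − m·sn²u·sn²v = 0.9564107293706516
sn(u+v) = (sn u·cn v·dn v + sn v·cn u·dn u)/D = -0.6959395717338913/0.9564107293706516 = -0.7276576374167629
cn(u+v) = (cn u·cn v − sn u·sn v·dn u·dn v)/D = -0.6560408491474824/0.9564107293706516 = -0.6859404950205629
dn(u+v) = (dn u·dn v − m·sn u·sn v·cn u·cn v)/D = 0.9137943989502789/0.9564107293706516 = 0.9554413923729028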